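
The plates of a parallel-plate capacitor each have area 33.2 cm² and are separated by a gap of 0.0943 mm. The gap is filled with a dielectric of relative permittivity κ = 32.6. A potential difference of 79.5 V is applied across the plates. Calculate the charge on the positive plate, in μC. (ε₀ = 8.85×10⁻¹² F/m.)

A = 33.2 cm² = 3.32×10⁻³ m².
C = κε₀A/d = 32.6 × 8.85×10⁻¹² × 3.32×10⁻³ / 9.43×10⁻⁵ = 1.02×10⁻⁸ F.
Q = CV = 1.02×10⁻⁸ × 79.5 = 8.08×10⁻⁷ C.

Q ≈ 0.808 μC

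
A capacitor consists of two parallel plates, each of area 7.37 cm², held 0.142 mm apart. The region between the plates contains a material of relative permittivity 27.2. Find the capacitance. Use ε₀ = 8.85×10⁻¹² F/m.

1.25 nF

A = 7.37 cm² = 7.37×10⁻⁴ m².
C = κε₀A/d = 27.2 × 8.85×10⁻¹² × 7.37×10⁻⁴ / 1.42×10⁻⁴ = 1.25×10⁻⁹ F.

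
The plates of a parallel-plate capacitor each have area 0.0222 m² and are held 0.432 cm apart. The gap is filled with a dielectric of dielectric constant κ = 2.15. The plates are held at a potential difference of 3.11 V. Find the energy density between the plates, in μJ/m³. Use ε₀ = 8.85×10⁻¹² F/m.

E = V/d = 3.11 / 4.32×10⁻³ = 7.20×10² V/m.
u = ½κε₀E² = ½ × 2.15 × 8.85×10⁻¹² × (7.20×10²)² = 4.93×10⁻⁶ J/m³.

u ≈ 4.93 μJ/m³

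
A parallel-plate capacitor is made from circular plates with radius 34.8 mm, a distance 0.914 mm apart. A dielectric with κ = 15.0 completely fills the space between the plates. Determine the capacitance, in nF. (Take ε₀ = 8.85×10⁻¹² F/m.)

C ≈ 0.553 nF

A = π(34.8 mm)² = 3.80×10⁻³ m².
C = κε₀A/d = 15.0 × 8.85×10⁻¹² × 3.80×10⁻³ / 9.14×10⁻⁴ = 5.53×10⁻¹⁰ F.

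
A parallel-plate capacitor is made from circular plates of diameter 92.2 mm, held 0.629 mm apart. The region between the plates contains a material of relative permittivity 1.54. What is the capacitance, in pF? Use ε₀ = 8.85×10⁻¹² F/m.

145 pF

A = π(92.2/2 mm)² = 6.68×10⁻³ m².
C = κε₀A/d = 1.54 × 8.85×10⁻¹² × 6.68×10⁻³ / 6.29×10⁻⁴ = 1.45×10⁻¹⁰ F.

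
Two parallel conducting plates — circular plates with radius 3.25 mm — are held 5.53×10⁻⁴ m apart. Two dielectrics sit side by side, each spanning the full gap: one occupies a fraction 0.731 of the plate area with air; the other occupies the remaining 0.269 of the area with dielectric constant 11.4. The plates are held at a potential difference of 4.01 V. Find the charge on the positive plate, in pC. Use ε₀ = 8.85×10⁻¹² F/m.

8.09 pC

A = π(3.25 mm)² = 3.32×10⁻⁵ m².
Side-by-side slabs ⇒ two capacitors in parallel, each spanning the full gap.
C₁ = κ₁ε₀A₁/d = 1.00 × 8.85×10⁻¹² × 2.43×10⁻⁵ / 5.53×10⁻⁴ = 3.88×10⁻¹³ F.
C₂ = κ₂ε₀A₂/d = 11.4 × 8.85×10⁻¹² × 8.93×10⁻⁶ / 5.53×10⁻⁴ = 1.63×10⁻¹² F.
C = C₁ + C₂ = 2.02×10⁻¹² F.
Q = CV = 2.02×10⁻¹² × 4.01 = 8.09×10⁻¹² C.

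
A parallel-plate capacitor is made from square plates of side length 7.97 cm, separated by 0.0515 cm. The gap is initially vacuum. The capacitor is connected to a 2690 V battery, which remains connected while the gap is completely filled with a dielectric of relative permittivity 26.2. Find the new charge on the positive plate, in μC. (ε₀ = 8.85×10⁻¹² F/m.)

A = (7.97 cm)² = 6.35×10⁻³ m².
Initially C₁ = ε₀A/d = 8.85×10⁻¹² × 6.35×10⁻³ / 5.15×10⁻⁴ = 1.09×10⁻¹⁰ F.
Q₁ = 2.94×10⁻⁷ C.
Battery connected ⇒ V is held fixed. C₂ = 26.2 C₁ and Q = CV, so Q₂/Q₁ = C₂/C₁ = 26.2.
Q₂ = 26.2 × 2.94×10⁻⁷ = 7.69×10⁻⁶ C.

Q ≈ 7.69 μC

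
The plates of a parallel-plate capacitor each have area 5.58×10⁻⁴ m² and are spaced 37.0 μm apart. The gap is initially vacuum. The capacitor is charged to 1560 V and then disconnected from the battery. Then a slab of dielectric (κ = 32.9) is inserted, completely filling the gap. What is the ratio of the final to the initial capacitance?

C = κε₀A/d scales with κ, so C₂/C₁ = κ = 32.9.

32.9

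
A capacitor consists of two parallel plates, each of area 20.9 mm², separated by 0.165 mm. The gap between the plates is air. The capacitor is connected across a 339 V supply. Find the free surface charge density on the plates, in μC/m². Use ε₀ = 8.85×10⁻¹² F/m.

A = 20.9 mm² = 2.09×10⁻⁵ m².
C = ε₀A/d = 8.85×10⁻¹² × 2.09×10⁻⁵ / 1.65×10⁻⁴ = 1.12×10⁻¹² F.
σ = Q/A = CV/A = 1.12×10⁻¹² × 339 / 2.09×10⁻⁵ = 1.82×10⁻⁵ C/m².

σ ≈ 18.2 μC/m²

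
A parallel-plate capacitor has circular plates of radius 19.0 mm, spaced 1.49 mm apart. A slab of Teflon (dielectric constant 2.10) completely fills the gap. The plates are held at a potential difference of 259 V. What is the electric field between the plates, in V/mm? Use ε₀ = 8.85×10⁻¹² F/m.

E = V/d = 259 / 1.49×10⁻³ = 1.74×10⁵ V/m.

E ≈ 174 V/mm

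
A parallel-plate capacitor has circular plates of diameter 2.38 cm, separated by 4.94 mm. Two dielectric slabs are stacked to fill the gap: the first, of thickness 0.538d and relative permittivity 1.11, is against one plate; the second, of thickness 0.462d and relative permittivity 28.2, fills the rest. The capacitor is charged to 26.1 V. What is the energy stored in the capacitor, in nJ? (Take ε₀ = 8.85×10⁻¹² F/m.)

A = π(2.38/2 cm)² = 4.45×10⁻⁴ m².
Stacked slabs ⇒ two capacitors in series, each with the full plate area.
C₁ = κ₁ε₀A/d₁ = 1.11 × 8.85×10⁻¹² × 4.45×10⁻⁴ / 2.66×10⁻³ = 1.64×10⁻¹² F.
C₂ = κ₂ε₀A/d₂ = 28.2 × 8.85×10⁻¹² × 4.45×10⁻⁴ / 2.28×10⁻³ = 4.86×10⁻¹¹ F.
C = (1/C₁ + 1/C₂)⁻¹ = 1.59×10⁻¹² F.
U = ½CV² = ½ × 1.59×10⁻¹² × (26.1)² = 5.42×10⁻¹⁰ J.

U ≈ 0.542 nJ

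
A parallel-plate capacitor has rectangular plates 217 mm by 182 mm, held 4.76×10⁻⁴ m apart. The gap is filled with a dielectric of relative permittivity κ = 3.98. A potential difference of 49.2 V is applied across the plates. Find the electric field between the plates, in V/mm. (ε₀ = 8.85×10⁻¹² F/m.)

E = V/d = 49.2 / 4.76×10⁻⁴ = 1.03×10⁵ V/m.

E ≈ 103 V/mm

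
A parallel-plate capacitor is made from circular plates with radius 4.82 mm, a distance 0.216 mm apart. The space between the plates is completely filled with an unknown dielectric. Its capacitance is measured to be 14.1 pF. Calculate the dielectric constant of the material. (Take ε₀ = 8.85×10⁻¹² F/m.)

4.72

A = π(4.82 mm)² = 7.30×10⁻⁵ m².
κ = Cd/(ε₀A) = 1.41×10⁻¹¹ × 2.16×10⁻⁴ / (8.85×10⁻¹² × 7.30×10⁻⁵) = 4.72.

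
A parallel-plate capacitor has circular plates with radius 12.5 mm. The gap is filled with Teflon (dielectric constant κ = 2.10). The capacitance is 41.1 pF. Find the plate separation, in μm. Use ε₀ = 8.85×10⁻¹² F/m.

A = π(12.5 mm)² = 4.91×10⁻⁴ m².
d = κε₀A/C = 2.10 × 8.85×10⁻¹² × 4.91×10⁻⁴ / 4.11×10⁻¹¹ = 2.22×10⁻⁴ m.

d ≈ 222 μm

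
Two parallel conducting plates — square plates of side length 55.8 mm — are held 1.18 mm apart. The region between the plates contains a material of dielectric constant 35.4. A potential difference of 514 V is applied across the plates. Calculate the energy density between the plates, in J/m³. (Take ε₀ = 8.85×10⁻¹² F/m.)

29.7 J/m³

E = V/d = 514 / 1.18×10⁻³ = 4.36×10⁵ V/m.
u = ½κε₀E² = ½ × 35.4 × 8.85×10⁻¹² × (4.36×10⁵)² = 29.7 J/m³.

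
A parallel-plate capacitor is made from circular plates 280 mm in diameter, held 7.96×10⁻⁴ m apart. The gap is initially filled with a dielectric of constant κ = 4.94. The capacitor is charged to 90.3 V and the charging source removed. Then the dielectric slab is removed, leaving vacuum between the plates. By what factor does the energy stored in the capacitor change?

4.94

Isolated ⇒ Q is held fixed.
C₂ = 0.202 C₁ and U = Q²/(2C), so U₂/U₁ = C₁/C₂ = 4.94.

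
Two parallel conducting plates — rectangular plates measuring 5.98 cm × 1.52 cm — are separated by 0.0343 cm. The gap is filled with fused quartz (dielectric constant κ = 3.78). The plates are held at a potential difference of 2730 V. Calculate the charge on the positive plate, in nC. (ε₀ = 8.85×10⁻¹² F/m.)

A = 5.98 × 1.52 cm² = 9.09×10⁻⁴ m².
C = κε₀A/d = 3.78 × 8.85×10⁻¹² × 9.09×10⁻⁴ / 3.43×10⁻⁴ = 8.87×10⁻¹¹ F.
Q = CV = 8.87×10⁻¹¹ × 2730 = 2.42×10⁻⁷ C.

242 nC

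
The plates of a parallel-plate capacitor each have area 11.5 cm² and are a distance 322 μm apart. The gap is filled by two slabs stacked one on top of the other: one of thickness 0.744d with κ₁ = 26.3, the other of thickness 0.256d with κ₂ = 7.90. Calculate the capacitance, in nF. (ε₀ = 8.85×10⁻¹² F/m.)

A = 11.5 cm² = 1.15×10⁻³ m².
Stacked slabs ⇒ two capacitors in series, each with the full plate area.
C₁ = κ₁ε₀A/d₁ = 26.3 × 8.85×10⁻¹² × 1.15×10⁻³ / 2.40×10⁻⁴ = 1.12×10⁻⁹ F.
C₂ = κ₂ε₀A/d₂ = 7.90 × 8.85×10⁻¹² × 1.15×10⁻³ / 8.24×10⁻⁵ = 9.75×10⁻¹⁰ F.
C = (1/C₁ + 1/C₂)⁻¹ = 5.21×10⁻¹⁰ F.

C ≈ 0.521 nF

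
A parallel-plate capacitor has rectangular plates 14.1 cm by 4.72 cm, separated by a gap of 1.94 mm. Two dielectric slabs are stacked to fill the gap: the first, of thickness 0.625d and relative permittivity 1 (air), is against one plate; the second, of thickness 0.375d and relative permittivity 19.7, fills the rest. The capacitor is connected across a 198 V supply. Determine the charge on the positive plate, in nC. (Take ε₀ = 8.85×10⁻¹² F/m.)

A = 14.1 × 4.72 cm² = 6.66×10⁻³ m².
Stacked slabs ⇒ two capacitors in series, each with the full plate area.
C₁ = κ₁ε₀A/d₁ = 1.00 × 8.85×10⁻¹² × 6.66×10⁻³ / 1.21×10⁻³ = 4.86×10⁻¹¹ F.
C₂ = κ₂ε₀A/d₂ = 19.7 × 8.85×10⁻¹² × 6.66×10⁻³ / 7.27×10⁻⁴ = 1.59×10⁻⁹ F.
C = (1/C₁ + 1/C₂)⁻¹ = 4.71×10⁻¹¹ F.
Q = CV = 4.71×10⁻¹¹ × 198 = 9.33×10⁻⁹ C.

Q ≈ 9.33 nC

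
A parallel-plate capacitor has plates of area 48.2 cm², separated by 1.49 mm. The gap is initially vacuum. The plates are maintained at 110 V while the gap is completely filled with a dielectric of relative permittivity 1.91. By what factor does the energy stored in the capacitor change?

1.91

Battery connected ⇒ V is held fixed.
C₂ = 1.91 C₁ and U = ½CV², so U₂/U₁ = C₂/C₁ = 1.91.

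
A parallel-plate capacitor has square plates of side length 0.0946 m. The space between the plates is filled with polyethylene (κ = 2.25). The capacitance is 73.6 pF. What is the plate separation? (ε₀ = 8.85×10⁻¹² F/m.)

d ≈ 2.42 mm

A = (0.0946 m)² = 8.95×10⁻³ m².
d = κε₀A/C = 2.25 × 8.85×10⁻¹² × 8.95×10⁻³ / 7.36×10⁻¹¹ = 2.42×10⁻³ m.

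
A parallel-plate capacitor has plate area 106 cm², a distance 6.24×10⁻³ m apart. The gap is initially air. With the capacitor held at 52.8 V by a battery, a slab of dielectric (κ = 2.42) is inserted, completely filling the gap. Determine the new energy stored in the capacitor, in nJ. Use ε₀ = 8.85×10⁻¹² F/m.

50.7 nJ

A = 106 cm² = 1.06×10⁻² m².
Initially C₁ = ε₀A/d = 8.85×10⁻¹² × 1.06×10⁻² / 6.24×10⁻³ = 1.50×10⁻¹¹ F.
U₁ = 2.10×10⁻⁸ J.
Battery connected ⇒ V is held fixed. C₂ = 2.42 C₁ and U = ½CV², so U₂/U₁ = C₂/C₁ = 2.42.
U₂ = 2.42 × 2.10×10⁻⁸ = 5.07×10⁻⁸ J.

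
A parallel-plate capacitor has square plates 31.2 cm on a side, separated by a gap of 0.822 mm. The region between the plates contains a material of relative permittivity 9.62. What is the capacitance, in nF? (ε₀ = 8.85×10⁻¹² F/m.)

C ≈ 10.1 nF

A = (31.2 cm)² = 9.73×10⁻² m².
C = κε₀A/d = 9.62 × 8.85×10⁻¹² × 9.73×10⁻² / 8.22×10⁻⁴ = 1.01×10⁻⁸ F.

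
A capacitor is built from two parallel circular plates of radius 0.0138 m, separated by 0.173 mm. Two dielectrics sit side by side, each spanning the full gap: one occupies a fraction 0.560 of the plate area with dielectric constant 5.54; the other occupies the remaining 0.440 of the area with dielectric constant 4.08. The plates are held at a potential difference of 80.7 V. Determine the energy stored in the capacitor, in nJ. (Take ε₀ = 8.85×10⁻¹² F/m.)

A = π(0.0138 m)² = 5.98×10⁻⁴ m².
Side-by-side slabs ⇒ two capacitors in parallel, each spanning the full gap.
C₁ = κ₁ε₀A₁/d = 5.54 × 8.85×10⁻¹² × 3.35×10⁻⁴ / 1.73×10⁻⁴ = 9.50×10⁻¹¹ F.
C₂ = κ₂ε₀A₂/d = 4.08 × 8.85×10⁻¹² × 2.63×10⁻⁴ / 1.73×10⁻⁴ = 5.49×10⁻¹¹ F.
C = C₁ + C₂ = 1.50×10⁻¹⁰ F.
U = ½CV² = ½ × 1.50×10⁻¹⁰ × (80.7)² = 4.88×10⁻⁷ J.

488 nJ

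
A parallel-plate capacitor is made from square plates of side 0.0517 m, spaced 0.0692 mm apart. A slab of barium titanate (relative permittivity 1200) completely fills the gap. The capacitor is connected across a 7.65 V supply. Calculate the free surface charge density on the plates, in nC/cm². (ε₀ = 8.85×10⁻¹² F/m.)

A = (0.0517 m)² = 2.67×10⁻³ m².
C = κε₀A/d = 1200 × 8.85×10⁻¹² × 2.67×10⁻³ / 6.92×10⁻⁵ = 4.10×10⁻⁷ F.
σ = Q/A = CV/A = 4.10×10⁻⁷ × 7.65 / 2.67×10⁻³ = 1.17×10⁻³ C/m².

117 nC/cm²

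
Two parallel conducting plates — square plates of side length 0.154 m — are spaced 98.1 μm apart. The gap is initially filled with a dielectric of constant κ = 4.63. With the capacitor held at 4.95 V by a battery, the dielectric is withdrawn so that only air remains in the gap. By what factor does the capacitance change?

C = κε₀A/d scales with κ, so C₂/C₁ = 1/κ = 1/4.63 = 0.216.

0.216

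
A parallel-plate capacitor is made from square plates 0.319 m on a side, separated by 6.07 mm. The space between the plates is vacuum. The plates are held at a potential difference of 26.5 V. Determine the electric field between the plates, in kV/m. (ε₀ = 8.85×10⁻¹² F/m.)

E ≈ 4.37 kV/m

E = V/d = 26.5 / 6.07×10⁻³ = 4.37×10³ V/m.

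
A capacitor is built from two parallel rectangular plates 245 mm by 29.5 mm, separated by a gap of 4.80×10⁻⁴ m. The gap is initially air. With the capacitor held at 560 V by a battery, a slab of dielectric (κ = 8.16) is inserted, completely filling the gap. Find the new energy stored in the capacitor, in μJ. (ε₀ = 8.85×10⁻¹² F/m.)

A = 245 × 29.5 mm² = 7.23×10⁻³ m².
Initially C₁ = ε₀A/d = 8.85×10⁻¹² × 7.23×10⁻³ / 4.80×10⁻⁴ = 1.33×10⁻¹⁰ F.
U₁ = 2.09×10⁻⁵ J.
Battery connected ⇒ V is held fixed. C₂ = 8.16 C₁ and U = ½CV², so U₂/U₁ = C₂/C₁ = 8.16.
U₂ = 8.16 × 2.09×10⁻⁵ = 1.71×10⁻⁴ J.

171 μJ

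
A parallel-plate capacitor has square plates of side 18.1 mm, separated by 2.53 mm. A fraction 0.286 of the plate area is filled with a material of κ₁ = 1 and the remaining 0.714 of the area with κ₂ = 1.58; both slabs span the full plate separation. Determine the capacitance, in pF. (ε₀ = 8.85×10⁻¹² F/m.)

C ≈ 1.62 pF

A = (18.1 mm)² = 3.28×10⁻⁴ m².
Side-by-side slabs ⇒ two capacitors in parallel, each spanning the full gap.
C₁ = κ₁ε₀A₁/d = 1.00 × 8.85×10⁻¹² × 9.37×10⁻⁵ / 2.53×10⁻³ = 3.28×10⁻¹³ F.
C₂ = κ₂ε₀A₂/d = 1.58 × 8.85×10⁻¹² × 2.34×10⁻⁴ / 2.53×10⁻³ = 1.29×10⁻¹² F.
C = C₁ + C₂ = 1.62×10⁻¹² F.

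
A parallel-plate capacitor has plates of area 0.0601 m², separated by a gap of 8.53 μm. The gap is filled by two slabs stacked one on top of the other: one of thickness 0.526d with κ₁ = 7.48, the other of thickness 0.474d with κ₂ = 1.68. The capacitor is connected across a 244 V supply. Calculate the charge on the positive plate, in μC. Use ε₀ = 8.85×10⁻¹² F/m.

43.2 μC

Stacked slabs ⇒ two capacitors in series, each with the full plate area.
C₁ = κ₁ε₀A/d₁ = 7.48 × 8.85×10⁻¹² × 6.01×10⁻² / 4.49×10⁻⁶ = 8.87×10⁻⁷ F.
C₂ = κ₂ε₀A/d₂ = 1.68 × 8.85×10⁻¹² × 6.01×10⁻² / 4.04×10⁻⁶ = 2.21×10⁻⁷ F.
C = (1/C₁ + 1/C₂)⁻¹ = 1.77×10⁻⁷ F.
Q = CV = 1.77×10⁻⁷ × 244 = 4.32×10⁻⁵ C.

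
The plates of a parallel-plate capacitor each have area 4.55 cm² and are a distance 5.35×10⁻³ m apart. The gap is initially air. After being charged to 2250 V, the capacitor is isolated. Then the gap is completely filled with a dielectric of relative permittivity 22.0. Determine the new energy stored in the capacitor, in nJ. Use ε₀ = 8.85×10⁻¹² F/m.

A = 4.55 cm² = 4.55×10⁻⁴ m².
Initially C₁ = ε₀A/d = 8.85×10⁻¹² × 4.55×10⁻⁴ / 5.35×10⁻³ = 7.53×10⁻¹³ F.
U₁ = 1.91×10⁻⁶ J.
Isolated ⇒ Q is held fixed. C₂ = 22.0 C₁ and U = Q²/(2C), so U₂/U₁ = C₁/C₂ = 0.0455.
U₂ = 0.0455 × 1.91×10⁻⁶ = 8.66×10⁻⁸ J.

86.6 nJ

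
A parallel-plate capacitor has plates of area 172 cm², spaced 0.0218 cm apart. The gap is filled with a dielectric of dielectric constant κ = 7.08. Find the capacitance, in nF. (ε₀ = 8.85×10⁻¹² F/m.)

4.94 nF

A = 172 cm² = 1.72×10⁻² m².
C = κε₀A/d = 7.08 × 8.85×10⁻¹² × 1.72×10⁻² / 2.18×10⁻⁴ = 4.94×10⁻⁹ F.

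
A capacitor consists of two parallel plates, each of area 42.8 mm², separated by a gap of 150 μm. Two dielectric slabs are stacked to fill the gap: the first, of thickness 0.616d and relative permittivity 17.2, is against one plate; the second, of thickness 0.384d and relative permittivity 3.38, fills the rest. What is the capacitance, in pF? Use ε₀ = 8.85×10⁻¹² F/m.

A = 42.8 mm² = 4.28×10⁻⁵ m².
Stacked slabs ⇒ two capacitors in series, each with the full plate area.
C₁ = κ₁ε₀A/d₁ = 17.2 × 8.85×10⁻¹² × 4.28×10⁻⁵ / 9.24×10⁻⁵ = 7.05×10⁻¹¹ F.
C₂ = κ₂ε₀A/d₂ = 3.38 × 8.85×10⁻¹² × 4.28×10⁻⁵ / 5.76×10⁻⁵ = 2.22×10⁻¹¹ F.
C = (1/C₁ + 1/C₂)⁻¹ = 1.69×10⁻¹¹ F.

C ≈ 16.9 pF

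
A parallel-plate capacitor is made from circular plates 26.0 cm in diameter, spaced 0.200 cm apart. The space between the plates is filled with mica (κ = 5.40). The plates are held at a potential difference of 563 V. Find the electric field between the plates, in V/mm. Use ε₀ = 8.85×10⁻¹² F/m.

E = V/d = 563 / 2.00×10⁻³ = 2.81×10⁵ V/m.

282 V/mm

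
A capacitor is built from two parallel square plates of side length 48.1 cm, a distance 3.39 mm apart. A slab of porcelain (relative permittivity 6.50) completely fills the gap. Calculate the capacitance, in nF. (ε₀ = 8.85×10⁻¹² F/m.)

A = (48.1 cm)² = 0.231 m².
C = κε₀A/d = 6.50 × 8.85×10⁻¹² × 0.231 / 3.39×10⁻³ = 3.93×10⁻⁹ F.

C ≈ 3.93 nF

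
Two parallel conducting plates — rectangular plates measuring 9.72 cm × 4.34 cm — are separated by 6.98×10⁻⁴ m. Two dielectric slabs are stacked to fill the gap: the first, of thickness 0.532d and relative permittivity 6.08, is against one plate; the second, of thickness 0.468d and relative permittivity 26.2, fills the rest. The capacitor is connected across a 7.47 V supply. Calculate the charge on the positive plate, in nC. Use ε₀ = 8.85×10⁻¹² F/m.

A = 9.72 × 4.34 cm² = 4.22×10⁻³ m².
Stacked slabs ⇒ two capacitors in series, each with the full plate area.
C₁ = κ₁ε₀A/d₁ = 6.08 × 8.85×10⁻¹² × 4.22×10⁻³ / 3.71×10⁻⁴ = 6.11×10⁻¹⁰ F.
C₂ = κ₂ε₀A/d₂ = 26.2 × 8.85×10⁻¹² × 4.22×10⁻³ / 3.27×10⁻⁴ = 2.99×10⁻⁹ F.
C = (1/C₁ + 1/C₂)⁻¹ = 5.08×10⁻¹⁰ F.
Q = CV = 5.08×10⁻¹⁰ × 7.47 = 3.79×10⁻⁹ C.

Q ≈ 3.79 nC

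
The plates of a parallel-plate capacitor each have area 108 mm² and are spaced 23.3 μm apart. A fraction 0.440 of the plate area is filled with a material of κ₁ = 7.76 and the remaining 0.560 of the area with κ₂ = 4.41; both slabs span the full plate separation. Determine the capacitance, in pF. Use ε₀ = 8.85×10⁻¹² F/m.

A = 108 mm² = 1.08×10⁻⁴ m².
Side-by-side slabs ⇒ two capacitors in parallel, each spanning the full gap.
C₁ = κ₁ε₀A₁/d = 7.76 × 8.85×10⁻¹² × 4.75×10⁻⁵ / 2.33×10⁻⁵ = 1.40×10⁻¹⁰ F.
C₂ = κ₂ε₀A₂/d = 4.41 × 8.85×10⁻¹² × 6.05×10⁻⁵ / 2.33×10⁻⁵ = 1.01×10⁻¹⁰ F.
C = C₁ + C₂ = 2.41×10⁻¹⁰ F.

C ≈ 241 pF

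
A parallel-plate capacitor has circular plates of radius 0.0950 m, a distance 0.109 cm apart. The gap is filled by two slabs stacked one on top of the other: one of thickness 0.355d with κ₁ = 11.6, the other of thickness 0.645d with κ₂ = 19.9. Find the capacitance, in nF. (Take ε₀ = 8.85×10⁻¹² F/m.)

A = π(0.0950 m)² = 2.84×10⁻² m².
Stacked slabs ⇒ two capacitors in series, each with the full plate area.
C₁ = κ₁ε₀A/d₁ = 11.6 × 8.85×10⁻¹² × 2.84×10⁻² / 3.87×10⁻⁴ = 7.52×10⁻⁹ F.
C₂ = κ₂ε₀A/d₂ = 19.9 × 8.85×10⁻¹² × 2.84×10⁻² / 7.03×10⁻⁴ = 7.10×10⁻⁹ F.
C = (1/C₁ + 1/C₂)⁻¹ = 3.65×10⁻⁹ F.

3.65 nF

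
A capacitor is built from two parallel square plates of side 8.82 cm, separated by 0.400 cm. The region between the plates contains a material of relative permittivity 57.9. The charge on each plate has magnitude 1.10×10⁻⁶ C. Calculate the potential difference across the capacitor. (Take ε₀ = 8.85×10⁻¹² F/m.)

A = (8.82 cm)² = 7.78×10⁻³ m².
C = κε₀A/d = 57.9 × 8.85×10⁻¹² × 7.78×10⁻³ / 4.00×10⁻³ = 9.97×10⁻¹⁰ F.
V = Q/C = 1.10×10⁻⁶ / 9.97×10⁻¹⁰ = 1.10×10³ V.

V ≈ 1.10 kV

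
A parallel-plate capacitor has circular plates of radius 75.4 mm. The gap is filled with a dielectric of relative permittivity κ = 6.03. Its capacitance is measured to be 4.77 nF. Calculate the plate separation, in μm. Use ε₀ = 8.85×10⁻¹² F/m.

200 μm

A = π(75.4 mm)² = 1.79×10⁻² m².
d = κε₀A/C = 6.03 × 8.85×10⁻¹² × 1.79×10⁻² / 4.77×10⁻⁹ = 2.00×10⁻⁴ m.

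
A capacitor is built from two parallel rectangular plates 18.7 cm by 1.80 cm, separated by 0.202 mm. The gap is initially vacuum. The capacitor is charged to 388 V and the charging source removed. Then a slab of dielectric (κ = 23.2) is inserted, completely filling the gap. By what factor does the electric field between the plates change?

0.0431

Isolated ⇒ Q is held fixed.
V₂ = Q/C₂ = V₁/23.2; E = V/d, so E₂/E₁ = (V₂/V₁)(d₁/d₂) = 0.0431.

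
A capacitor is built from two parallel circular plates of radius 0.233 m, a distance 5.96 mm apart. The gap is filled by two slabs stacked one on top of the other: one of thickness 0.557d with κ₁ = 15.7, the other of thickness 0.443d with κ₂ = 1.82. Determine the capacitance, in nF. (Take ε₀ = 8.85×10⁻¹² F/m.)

A = π(0.233 m)² = 0.171 m².
Stacked slabs ⇒ two capacitors in series, each with the full plate area.
C₁ = κ₁ε₀A/d₁ = 15.7 × 8.85×10⁻¹² × 0.171 / 3.32×10⁻³ = 7.14×10⁻⁹ F.
C₂ = κ₂ε₀A/d₂ = 1.82 × 8.85×10⁻¹² × 0.171 / 2.64×10⁻³ = 1.04×10⁻⁹ F.
C = (1/C₁ + 1/C₂)⁻¹ = 9.08×10⁻¹⁰ F.

0.908 nF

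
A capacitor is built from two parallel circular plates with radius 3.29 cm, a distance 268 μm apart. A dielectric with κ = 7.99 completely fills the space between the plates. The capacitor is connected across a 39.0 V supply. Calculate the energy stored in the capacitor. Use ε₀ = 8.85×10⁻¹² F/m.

0.682 μJ

A = π(3.29 cm)² = 3.40×10⁻³ m².
C = κε₀A/d = 7.99 × 8.85×10⁻¹² × 3.40×10⁻³ / 2.68×10⁻⁴ = 8.97×10⁻¹⁰ F.
U = ½CV² = ½ × 8.97×10⁻¹⁰ × (39.0)² = 6.82×10⁻⁷ J.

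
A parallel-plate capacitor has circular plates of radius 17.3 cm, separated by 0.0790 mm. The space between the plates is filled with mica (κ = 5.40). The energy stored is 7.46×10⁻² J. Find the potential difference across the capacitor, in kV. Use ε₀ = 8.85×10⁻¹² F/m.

V ≈ 1.62 kV

A = π(17.3 cm)² = 9.40×10⁻² m².
C = κε₀A/d = 5.40 × 8.85×10⁻¹² × 9.40×10⁻² / 7.90×10⁻⁵ = 5.69×10⁻⁸ F.
V = √(2U/C) = √(2 × 7.46×10⁻² / 5.69×10⁻⁸) = 1.62×10³ V.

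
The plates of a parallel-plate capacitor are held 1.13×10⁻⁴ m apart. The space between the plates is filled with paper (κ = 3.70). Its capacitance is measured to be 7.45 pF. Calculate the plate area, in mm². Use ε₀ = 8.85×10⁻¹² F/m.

25.7 mm²

A = Cd/(κε₀) = 7.45×10⁻¹² × 1.13×10⁻⁴ / (3.70 × 8.85×10⁻¹²) = 2.57×10⁻⁵ m².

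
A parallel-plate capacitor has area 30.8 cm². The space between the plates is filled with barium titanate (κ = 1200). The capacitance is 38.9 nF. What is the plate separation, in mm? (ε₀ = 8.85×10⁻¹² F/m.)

d ≈ 0.841 mm

A = 30.8 cm² = 3.08×10⁻³ m².
d = κε₀A/C = 1200 × 8.85×10⁻¹² × 3.08×10⁻³ / 3.89×10⁻⁸ = 8.41×10⁻⁴ m.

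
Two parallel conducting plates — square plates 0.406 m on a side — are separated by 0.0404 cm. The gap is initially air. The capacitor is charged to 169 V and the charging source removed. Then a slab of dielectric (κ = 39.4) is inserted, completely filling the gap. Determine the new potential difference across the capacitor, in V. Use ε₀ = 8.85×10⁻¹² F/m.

A = (0.406 m)² = 0.165 m².
Initially C₁ = ε₀A/d = 8.85×10⁻¹² × 0.165 / 4.04×10⁻⁴ = 3.61×10⁻⁹ F.
V₁ = 1.69×10² V.
Isolated ⇒ Q is held fixed. C₂ = 39.4 C₁ and V = Q/C, so V₂/V₁ = C₁/C₂ = 0.0254.
V₂ = 0.0254 × 1.69×10² = 4.29 V.

4.29 V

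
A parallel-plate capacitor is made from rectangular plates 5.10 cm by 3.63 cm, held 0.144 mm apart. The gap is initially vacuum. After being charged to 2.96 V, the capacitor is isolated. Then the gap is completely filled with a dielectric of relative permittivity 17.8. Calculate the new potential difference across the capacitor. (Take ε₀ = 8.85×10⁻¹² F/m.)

V ≈ 166 mV

A = 5.10 × 3.63 cm² = 1.85×10⁻³ m².
Initially C₁ = ε₀A/d = 8.85×10⁻¹² × 1.85×10⁻³ / 1.44×10⁻⁴ = 1.14×10⁻¹⁰ F.
V₁ = 2.96 V.
Isolated ⇒ Q is held fixed. C₂ = 17.8 C₁ and V = Q/C, so V₂/V₁ = C₁/C₂ = 0.0562.
V₂ = 0.0562 × 2.96 = 0.166 V.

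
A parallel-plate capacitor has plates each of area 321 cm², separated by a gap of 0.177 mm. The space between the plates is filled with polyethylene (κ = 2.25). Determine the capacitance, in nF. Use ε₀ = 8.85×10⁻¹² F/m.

C ≈ 3.61 nF

A = 321 cm² = 3.21×10⁻² m².
C = κε₀A/d = 2.25 × 8.85×10⁻¹² × 3.21×10⁻² / 1.77×10⁻⁴ = 3.61×10⁻⁹ F.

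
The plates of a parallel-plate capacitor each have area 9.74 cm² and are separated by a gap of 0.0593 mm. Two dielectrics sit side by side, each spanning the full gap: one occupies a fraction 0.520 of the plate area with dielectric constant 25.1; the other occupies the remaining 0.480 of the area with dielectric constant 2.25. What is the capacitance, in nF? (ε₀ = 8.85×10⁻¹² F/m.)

C ≈ 2.05 nF

A = 9.74 cm² = 9.74×10⁻⁴ m².
Side-by-side slabs ⇒ two capacitors in parallel, each spanning the full gap.
C₁ = κ₁ε₀A₁/d = 25.1 × 8.85×10⁻¹² × 5.06×10⁻⁴ / 5.93×10⁻⁵ = 1.90×10⁻⁹ F.
C₂ = κ₂ε₀A₂/d = 2.25 × 8.85×10⁻¹² × 4.68×10⁻⁴ / 5.93×10⁻⁵ = 1.57×10⁻¹⁰ F.
C = C₁ + C₂ = 2.05×10⁻⁹ F.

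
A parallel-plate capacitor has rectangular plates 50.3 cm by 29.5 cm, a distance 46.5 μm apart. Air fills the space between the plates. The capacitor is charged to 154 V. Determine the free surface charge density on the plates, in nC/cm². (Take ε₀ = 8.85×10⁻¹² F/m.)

σ ≈ 2.93 nC/cm²

A = 50.3 × 29.5 cm² = 0.148 m².
C = ε₀A/d = 8.85×10⁻¹² × 0.148 / 4.65×10⁻⁵ = 2.82×10⁻⁸ F.
σ = Q/A = CV/A = 2.82×10⁻⁸ × 154 / 0.148 = 2.93×10⁻⁵ C/m².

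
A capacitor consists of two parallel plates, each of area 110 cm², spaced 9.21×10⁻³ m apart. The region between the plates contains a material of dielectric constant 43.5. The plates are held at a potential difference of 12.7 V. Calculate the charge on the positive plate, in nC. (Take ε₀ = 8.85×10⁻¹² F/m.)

A = 110 cm² = 1.10×10⁻² m².
C = κε₀A/d = 43.5 × 8.85×10⁻¹² × 1.10×10⁻² / 9.21×10⁻³ = 4.60×10⁻¹⁰ F.
Q = CV = 4.60×10⁻¹⁰ × 12.7 = 5.84×10⁻⁹ C.

5.84 nC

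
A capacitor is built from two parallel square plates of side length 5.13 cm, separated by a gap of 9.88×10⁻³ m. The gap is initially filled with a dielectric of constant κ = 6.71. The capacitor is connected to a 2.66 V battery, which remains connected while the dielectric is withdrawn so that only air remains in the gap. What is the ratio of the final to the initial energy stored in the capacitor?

Battery connected ⇒ V is held fixed.
C₂ = 0.149 C₁ and U = ½CV², so U₂/U₁ = C₂/C₁ = 0.149.

0.149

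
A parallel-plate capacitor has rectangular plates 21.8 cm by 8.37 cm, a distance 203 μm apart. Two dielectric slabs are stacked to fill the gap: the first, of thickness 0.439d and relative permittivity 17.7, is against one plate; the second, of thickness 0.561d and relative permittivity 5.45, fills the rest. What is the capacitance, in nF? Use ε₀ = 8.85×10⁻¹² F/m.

6.23 nF

A = 21.8 × 8.37 cm² = 1.82×10⁻² m².
Stacked slabs ⇒ two capacitors in series, each with the full plate area.
C₁ = κ₁ε₀A/d₁ = 17.7 × 8.85×10⁻¹² × 1.82×10⁻² / 8.91×10⁻⁵ = 3.21×10⁻⁸ F.
C₂ = κ₂ε₀A/d₂ = 5.45 × 8.85×10⁻¹² × 1.82×10⁻² / 1.14×10⁻⁴ = 7.73×10⁻⁹ F.
C = (1/C₁ + 1/C₂)⁻¹ = 6.23×10⁻⁹ F.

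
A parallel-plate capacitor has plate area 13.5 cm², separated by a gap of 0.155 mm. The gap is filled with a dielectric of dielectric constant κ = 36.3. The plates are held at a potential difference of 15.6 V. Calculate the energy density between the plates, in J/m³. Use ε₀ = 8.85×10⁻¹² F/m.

E = V/d = 15.6 / 1.55×10⁻⁴ = 1.01×10⁵ V/m.
u = ½κε₀E² = ½ × 36.3 × 8.85×10⁻¹² × (1.01×10⁵)² = 1.63 J/m³.

1.63 J/m³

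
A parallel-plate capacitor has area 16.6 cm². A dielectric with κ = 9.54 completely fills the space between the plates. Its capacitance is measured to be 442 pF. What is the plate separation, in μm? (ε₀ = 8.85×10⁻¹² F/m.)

A = 16.6 cm² = 1.66×10⁻³ m².
d = κε₀A/C = 9.54 × 8.85×10⁻¹² × 1.66×10⁻³ / 4.42×10⁻¹⁰ = 3.17×10⁻⁴ m.

317 μm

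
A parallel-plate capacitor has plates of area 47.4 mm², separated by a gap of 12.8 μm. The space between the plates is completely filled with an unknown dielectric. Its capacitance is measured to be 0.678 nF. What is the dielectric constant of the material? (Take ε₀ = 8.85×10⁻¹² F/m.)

A = 47.4 mm² = 4.74×10⁻⁵ m².
κ = Cd/(ε₀A) = 6.78×10⁻¹⁰ × 1.28×10⁻⁵ / (8.85×10⁻¹² × 4.74×10⁻⁵) = 20.7.

20.7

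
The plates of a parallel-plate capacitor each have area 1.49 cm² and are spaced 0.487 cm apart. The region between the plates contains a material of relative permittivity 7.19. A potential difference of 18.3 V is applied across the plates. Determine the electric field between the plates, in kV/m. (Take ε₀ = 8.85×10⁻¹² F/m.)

E = V/d = 18.3 / 4.87×10⁻³ = 3.76×10³ V/m.

E ≈ 3.76 kV/m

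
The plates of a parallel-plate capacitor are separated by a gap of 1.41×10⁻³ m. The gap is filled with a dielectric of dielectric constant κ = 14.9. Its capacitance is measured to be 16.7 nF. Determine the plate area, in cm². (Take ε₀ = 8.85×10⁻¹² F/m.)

A ≈ 1786 cm²

A = Cd/(κε₀) = 1.67×10⁻⁸ × 1.41×10⁻³ / (14.9 × 8.85×10⁻¹²) = 0.179 m².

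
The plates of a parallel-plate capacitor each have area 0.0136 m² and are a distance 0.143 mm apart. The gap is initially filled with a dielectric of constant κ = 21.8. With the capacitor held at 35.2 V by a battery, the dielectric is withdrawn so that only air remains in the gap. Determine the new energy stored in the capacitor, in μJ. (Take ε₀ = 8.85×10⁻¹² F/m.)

U ≈ 0.521 μJ

Initially C₁ = κε₀A/d = 21.8 × 8.85×10⁻¹² × 1.36×10⁻² / 1.43×10⁻⁴ = 1.83×10⁻⁸ F.
U₁ = 1.14×10⁻⁵ J.
Battery connected ⇒ V is held fixed. C₂ = 0.0459 C₁ and U = ½CV², so U₂/U₁ = C₂/C₁ = 0.0459.
U₂ = 0.0459 × 1.14×10⁻⁵ = 5.21×10⁻⁷ J.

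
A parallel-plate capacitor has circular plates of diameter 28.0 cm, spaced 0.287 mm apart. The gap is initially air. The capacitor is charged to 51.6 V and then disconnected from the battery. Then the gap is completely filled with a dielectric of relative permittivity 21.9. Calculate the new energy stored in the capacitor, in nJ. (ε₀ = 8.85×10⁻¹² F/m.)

115 nJ

A = π(28.0/2 cm)² = 6.16×10⁻² m².
Initially C₁ = ε₀A/d = 8.85×10⁻¹² × 6.16×10⁻² / 2.87×10⁻⁴ = 1.90×10⁻⁹ F.
U₁ = 2.53×10⁻⁶ J.
Isolated ⇒ Q is held fixed. C₂ = 21.9 C₁ and U = Q²/(2C), so U₂/U₁ = C₁/C₂ = 0.0457.
U₂ = 0.0457 × 2.53×10⁻⁶ = 1.15×10⁻⁷ J.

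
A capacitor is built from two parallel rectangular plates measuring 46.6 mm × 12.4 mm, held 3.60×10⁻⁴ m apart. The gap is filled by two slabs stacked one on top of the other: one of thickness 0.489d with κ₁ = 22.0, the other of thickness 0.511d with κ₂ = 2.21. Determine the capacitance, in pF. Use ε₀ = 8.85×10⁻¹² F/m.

A = 46.6 × 12.4 mm² = 5.78×10⁻⁴ m².
Stacked slabs ⇒ two capacitors in series, each with the full plate area.
C₁ = κ₁ε₀A/d₁ = 22.0 × 8.85×10⁻¹² × 5.78×10⁻⁴ / 1.76×10⁻⁴ = 6.39×10⁻¹⁰ F.
C₂ = κ₂ε₀A/d₂ = 2.21 × 8.85×10⁻¹² × 5.78×10⁻⁴ / 1.84×10⁻⁴ = 6.14×10⁻¹¹ F.
C = (1/C₁ + 1/C₂)⁻¹ = 5.60×10⁻¹¹ F.

C ≈ 56.0 pF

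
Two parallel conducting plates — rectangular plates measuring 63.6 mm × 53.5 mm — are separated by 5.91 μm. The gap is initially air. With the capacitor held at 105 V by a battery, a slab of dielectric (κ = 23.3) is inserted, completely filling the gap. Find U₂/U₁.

U₂/U₁ ≈ 23.3

Battery connected ⇒ V is held fixed.
C₂ = 23.3 C₁ and U = ½CV², so U₂/U₁ = C₂/C₁ = 23.3.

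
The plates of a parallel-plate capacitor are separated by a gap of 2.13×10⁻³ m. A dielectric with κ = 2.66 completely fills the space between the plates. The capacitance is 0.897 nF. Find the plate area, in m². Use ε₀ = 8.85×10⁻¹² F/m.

A = Cd/(κε₀) = 8.97×10⁻¹⁰ × 2.13×10⁻³ / (2.66 × 8.85×10⁻¹²) = 8.12×10⁻² m².

0.0812 m²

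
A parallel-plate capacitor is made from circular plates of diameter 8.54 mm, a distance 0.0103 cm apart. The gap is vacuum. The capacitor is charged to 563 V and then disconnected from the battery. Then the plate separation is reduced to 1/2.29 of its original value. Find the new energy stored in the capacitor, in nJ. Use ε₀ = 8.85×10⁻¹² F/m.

A = π(8.54/2 mm)² = 5.73×10⁻⁵ m².
Initially C₁ = ε₀A/d = 8.85×10⁻¹² × 5.73×10⁻⁵ / 1.03×10⁻⁴ = 4.92×10⁻¹² F.
U₁ = 7.80×10⁻⁷ J.
Isolated ⇒ Q is held fixed. C₂ = 2.29 C₁ and U = Q²/(2C), so U₂/U₁ = C₁/C₂ = 0.437.
U₂ = 0.437 × 7.80×10⁻⁷ = 3.41×10⁻⁷ J.

U ≈ 341 nJ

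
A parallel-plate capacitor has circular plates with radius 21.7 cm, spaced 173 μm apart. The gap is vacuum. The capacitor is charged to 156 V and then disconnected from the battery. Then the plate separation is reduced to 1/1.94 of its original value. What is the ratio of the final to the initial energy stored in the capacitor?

Isolated ⇒ Q is held fixed.
C₂ = 1.94 C₁ and U = Q²/(2C), so U₂/U₁ = C₁/C₂ = 0.515.

0.515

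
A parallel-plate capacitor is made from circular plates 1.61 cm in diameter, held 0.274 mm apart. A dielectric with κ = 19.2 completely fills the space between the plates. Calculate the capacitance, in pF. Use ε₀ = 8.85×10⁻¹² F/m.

A = π(1.61/2 cm)² = 2.04×10⁻⁴ m².
C = κε₀A/d = 19.2 × 8.85×10⁻¹² × 2.04×10⁻⁴ / 2.74×10⁻⁴ = 1.26×10⁻¹⁰ F.

C ≈ 126 pF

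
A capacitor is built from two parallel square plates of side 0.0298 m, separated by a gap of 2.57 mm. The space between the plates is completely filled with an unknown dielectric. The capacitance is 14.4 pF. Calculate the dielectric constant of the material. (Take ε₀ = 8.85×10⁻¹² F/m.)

A = (0.0298 m)² = 8.88×10⁻⁴ m².
κ = Cd/(ε₀A) = 1.44×10⁻¹¹ × 2.57×10⁻³ / (8.85×10⁻¹² × 8.88×10⁻⁴) = 4.71.

4.71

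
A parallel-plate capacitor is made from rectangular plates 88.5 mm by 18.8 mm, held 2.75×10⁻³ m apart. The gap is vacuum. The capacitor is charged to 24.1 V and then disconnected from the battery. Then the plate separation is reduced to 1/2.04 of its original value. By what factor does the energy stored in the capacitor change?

Isolated ⇒ Q is held fixed.
C₂ = 2.04 C₁ and U = Q²/(2C), so U₂/U₁ = C₁/C₂ = 0.490.

U₂/U₁ ≈ 0.490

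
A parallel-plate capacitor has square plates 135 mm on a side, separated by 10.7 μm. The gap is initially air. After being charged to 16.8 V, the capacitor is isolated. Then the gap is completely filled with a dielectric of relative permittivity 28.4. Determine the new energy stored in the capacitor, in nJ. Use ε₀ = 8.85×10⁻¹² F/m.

74.9 nJ

A = (135 mm)² = 1.82×10⁻² m².
Initially C₁ = ε₀A/d = 8.85×10⁻¹² × 1.82×10⁻² / 1.07×10⁻⁵ = 1.51×10⁻⁸ F.
U₁ = 2.13×10⁻⁶ J.
Isolated ⇒ Q is held fixed. C₂ = 28.4 C₁ and U = Q²/(2C), so U₂/U₁ = C₁/C₂ = 0.0352.
U₂ = 0.0352 × 2.13×10⁻⁶ = 7.49×10⁻⁸ J.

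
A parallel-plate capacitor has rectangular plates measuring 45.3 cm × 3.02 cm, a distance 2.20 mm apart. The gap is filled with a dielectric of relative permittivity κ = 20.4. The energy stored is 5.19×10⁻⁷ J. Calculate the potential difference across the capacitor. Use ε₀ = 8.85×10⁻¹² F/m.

A = 45.3 × 3.02 cm² = 1.37×10⁻² m².
C = κε₀A/d = 20.4 × 8.85×10⁻¹² × 1.37×10⁻² / 2.20×10⁻³ = 1.12×10⁻⁹ F.
V = √(2U/C) = √(2 × 5.19×10⁻⁷ / 1.12×10⁻⁹) = 30.4 V.

V ≈ 30.4 V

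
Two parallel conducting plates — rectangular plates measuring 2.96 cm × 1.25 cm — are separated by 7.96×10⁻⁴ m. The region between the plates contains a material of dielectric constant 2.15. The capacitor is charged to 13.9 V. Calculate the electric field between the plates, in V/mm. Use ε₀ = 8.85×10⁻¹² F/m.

E = V/d = 13.9 / 7.96×10⁻⁴ = 1.75×10⁴ V/m.

E ≈ 17.5 V/mm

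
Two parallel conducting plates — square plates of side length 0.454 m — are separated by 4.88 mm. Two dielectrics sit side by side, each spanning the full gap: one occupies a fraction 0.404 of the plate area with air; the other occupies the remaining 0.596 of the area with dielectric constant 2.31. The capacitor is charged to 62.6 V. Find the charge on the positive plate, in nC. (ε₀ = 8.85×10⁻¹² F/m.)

41.7 nC

A = (0.454 m)² = 0.206 m².
Side-by-side slabs ⇒ two capacitors in parallel, each spanning the full gap.
C₁ = κ₁ε₀A₁/d = 1.00 × 8.85×10⁻¹² × 8.33×10⁻² / 4.88×10⁻³ = 1.51×10⁻¹⁰ F.
C₂ = κ₂ε₀A₂/d = 2.31 × 8.85×10⁻¹² × 0.123 / 4.88×10⁻³ = 5.15×10⁻¹⁰ F.
C = C₁ + C₂ = 6.66×10⁻¹⁰ F.
Q = CV = 6.66×10⁻¹⁰ × 62.6 = 4.17×10⁻⁸ C.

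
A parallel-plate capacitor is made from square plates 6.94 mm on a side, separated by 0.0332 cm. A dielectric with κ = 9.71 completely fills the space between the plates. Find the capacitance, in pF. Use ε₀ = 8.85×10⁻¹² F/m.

C ≈ 12.5 pF

A = (6.94 mm)² = 4.82×10⁻⁵ m².
C = κε₀A/d = 9.71 × 8.85×10⁻¹² × 4.82×10⁻⁵ / 3.32×10⁻⁴ = 1.25×10⁻¹¹ F.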